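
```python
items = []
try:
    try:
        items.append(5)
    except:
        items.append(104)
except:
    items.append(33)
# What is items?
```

Step-by-step execution trace:
1. Inner try: `items.append(5)` → items = [5]. No exception raised.
2. Inner `except` is skipped.
3. Inner try completes normally; outer `except` is skipped.
Result: [5]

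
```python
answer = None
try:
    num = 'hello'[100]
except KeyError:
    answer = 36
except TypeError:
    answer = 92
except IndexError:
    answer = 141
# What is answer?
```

Step-by-step execution trace:
1. `num = 'hello'[100]` raises IndexError.
2. `except KeyError` does not match IndexError; skipped.
3. `except TypeError` does not match IndexError; skipped.
4. `except IndexError` matches → answer = 141.
Result: 141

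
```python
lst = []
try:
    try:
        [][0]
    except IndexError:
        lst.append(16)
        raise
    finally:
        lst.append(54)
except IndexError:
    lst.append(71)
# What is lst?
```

Step-by-step execution trace:
1. Inner try: `[][0]` raises IndexError.
2. Inner `except IndexError` matches → `lst.append(16)` → lst = [16].
3. bare `raise` re-raises IndexError.
4. Inner `finally` runs during unwinding: `lst.append(54)` → lst = [16, 54].
5. Outer `except IndexError` matches → `lst.append(71)` → lst = [16, 54, 71].
Result: [16, 54, 71]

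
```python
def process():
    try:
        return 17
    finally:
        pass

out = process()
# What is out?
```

Step-by-step execution trace:
1. `process()` enters try: `return 17` sets pending return value 17.
2. Before returning, `finally: pass` runs (no effect).
3. process() returns 17 → out = 17.
Result: 17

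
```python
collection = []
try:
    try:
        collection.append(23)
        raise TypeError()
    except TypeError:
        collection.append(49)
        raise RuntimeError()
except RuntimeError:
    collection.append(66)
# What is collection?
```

Step-by-step execution trace:
1. Inner try: `collection.append(23)` → collection = [23].
2. `raise TypeError()` raises TypeError.
3. Inner `except TypeError` matches → `collection.append(49)` → collection = [23, 49].
4. `raise RuntimeError()` raises RuntimeError; propagates to outer try.
5. Outer `except RuntimeError` matches → `collection.append(66)` → collection = [23, 49, 66].
Result: [23, 49, 66]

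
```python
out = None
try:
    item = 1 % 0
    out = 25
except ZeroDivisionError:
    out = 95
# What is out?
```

Step-by-step execution trace:
1. `item = 1 % 0` raises ZeroDivisionError.
2. `out = 25` is not reached.
3. `except ZeroDivisionError` matches → out = 95.
Result: 95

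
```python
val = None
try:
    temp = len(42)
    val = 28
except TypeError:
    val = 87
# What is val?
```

Step-by-step execution trace:
1. `temp = len(42)` raises TypeError.
2. `val = 28` is not reached.
3. `except TypeError` matches → val = 87.
Result: 87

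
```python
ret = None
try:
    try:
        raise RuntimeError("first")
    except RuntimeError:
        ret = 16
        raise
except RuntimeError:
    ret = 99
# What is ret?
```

Step-by-step execution trace:
1. Inner try: `raise RuntimeError("first")` raises RuntimeError.
2. Inner `except RuntimeError` matches → ret = 16.
3. bare `raise` re-raises the same RuntimeError.
4. Outer `except RuntimeError` matches → ret = 99.
Result: 99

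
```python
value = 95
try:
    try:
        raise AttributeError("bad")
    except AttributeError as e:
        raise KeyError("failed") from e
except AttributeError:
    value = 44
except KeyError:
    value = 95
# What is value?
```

Step-by-step execution trace:
1. Inner try raises AttributeError; inner `except AttributeError as e` catches it.
2. `raise KeyError(...) from e` raises KeyError (AttributeError is attached as __cause__, but only KeyError is active).
3. Outer `except AttributeError` does not match KeyError; skipped.
4. Outer `except KeyError` matches → value = 95.
Result: 95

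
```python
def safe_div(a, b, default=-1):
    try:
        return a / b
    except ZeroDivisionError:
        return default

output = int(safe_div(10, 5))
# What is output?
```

Step-by-step execution trace:
1. `safe_div(10, 5)` enters try: `return 10 / 5` → returns 2.0. No exception raised.
2. `except ZeroDivisionError` is skipped.
3. `int(2.0)` → 2 → output = 2.
Result: 2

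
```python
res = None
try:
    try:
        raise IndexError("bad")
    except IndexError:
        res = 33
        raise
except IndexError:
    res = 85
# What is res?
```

Step-by-step execution trace:
1. Inner try: `raise IndexError("bad")` raises IndexError.
2. Inner `except IndexError` matches → res = 33.
3. bare `raise` re-raises the same IndexError.
4. Outer `except IndexError` matches → res = 85.
Result: 85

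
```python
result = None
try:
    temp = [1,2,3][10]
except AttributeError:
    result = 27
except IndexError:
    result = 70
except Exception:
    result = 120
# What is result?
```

Step-by-step execution trace:
1. `temp = [1,2,3][10]` raises IndexError.
2. `except AttributeError` does not match IndexError; skipped.
3. `except IndexError` matches → result = 70.
4. Remaining except clauses are skipped.
Result: 70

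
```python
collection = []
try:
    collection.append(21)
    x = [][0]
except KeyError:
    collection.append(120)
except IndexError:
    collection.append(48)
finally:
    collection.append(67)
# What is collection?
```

Step-by-step execution trace:
1. try: `collection.append(21)` → collection = [21].
2. `x = [][0]` raises IndexError.
3. `except KeyError` does not match IndexError; skipped.
4. `except IndexError` matches → `collection.append(48)` → collection = [21, 48].
5. finally always runs: `collection.append(67)` → collection = [21, 48, 67].
Result: [21, 48, 67]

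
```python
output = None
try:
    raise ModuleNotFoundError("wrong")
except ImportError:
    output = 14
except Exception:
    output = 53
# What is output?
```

Step-by-step execution trace:
1. `raise ModuleNotFoundError(...)` raises ModuleNotFoundError.
2. `except ImportError` matches (ModuleNotFoundError is a subclass of ImportError) → output = 14.
3. `except Exception` is not reached.
Result: 14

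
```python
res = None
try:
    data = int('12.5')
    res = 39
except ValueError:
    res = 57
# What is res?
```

Step-by-step execution trace:
1. `data = int('12.5')` raises ValueError.
2. `res = 39` is not reached.
3. `except ValueError` matches → res = 57.
Result: 57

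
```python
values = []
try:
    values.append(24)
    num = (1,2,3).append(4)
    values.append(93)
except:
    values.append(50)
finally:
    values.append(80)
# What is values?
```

Step-by-step execution trace:
1. try: `values.append(24)` → values = [24].
2. `num = (1,2,3).append(4)` raises AttributeError; `values.append(93)` is not reached.
3. bare `except` matches → `values.append(50)` → values = [24, 50].
4. finally always runs: `values.append(80)` → values = [24, 50, 80].
Result: [24, 50, 80]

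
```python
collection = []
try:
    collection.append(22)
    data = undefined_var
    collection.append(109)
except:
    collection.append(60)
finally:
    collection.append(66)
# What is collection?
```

Step-by-step execution trace:
1. try: `collection.append(22)` → collection = [22].
2. `data = undefined_var` raises NameError; `collection.append(109)` is not reached.
3. bare `except` matches → `collection.append(60)` → collection = [22, 60].
4. finally always runs: `collection.append(66)` → collection = [22, 60, 66].
Result: [22, 60, 66]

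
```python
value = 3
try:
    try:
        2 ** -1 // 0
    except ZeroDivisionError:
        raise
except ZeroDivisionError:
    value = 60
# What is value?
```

Step-by-step execution trace:
1. Inner try: `2 ** -1 // 0` raises ZeroDivisionError.
2. Inner `except ZeroDivisionError` matches; bare `raise` re-raises the same ZeroDivisionError.
3. Outer `except ZeroDivisionError` matches → value = 60.
Result: 60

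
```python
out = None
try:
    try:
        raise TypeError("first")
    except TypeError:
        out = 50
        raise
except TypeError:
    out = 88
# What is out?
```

Step-by-step execution trace:
1. Inner try: `raise TypeError("first")` raises TypeError.
2. Inner `except TypeError` matches → out = 50.
3. bare `raise` re-raises the same TypeError.
4. Outer `except TypeError` matches → out = 88.
Result: 88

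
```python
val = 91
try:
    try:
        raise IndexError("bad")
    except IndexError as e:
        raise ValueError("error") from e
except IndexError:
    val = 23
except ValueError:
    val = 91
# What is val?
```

Step-by-step execution trace:
1. Inner try raises IndexError; inner `except IndexError as e` catches it.
2. `raise ValueError(...) from e` raises ValueError (IndexError is attached as __cause__, but only ValueError is active).
3. Outer `except IndexError` does not match ValueError; skipped.
4. Outer `except ValueError` matches → val = 91.
Result: 91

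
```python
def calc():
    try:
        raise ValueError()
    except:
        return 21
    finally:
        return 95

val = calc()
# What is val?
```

Step-by-step execution trace:
1. `calc()` enters try: `raise ValueError()` raises ValueError.
2. bare `except` matches → `return 21` sets pending return value 21.
3. Before returning, `finally: return 95` runs and overrides the pending return.
4. calc() returns 95 → val = 95.
Result: 95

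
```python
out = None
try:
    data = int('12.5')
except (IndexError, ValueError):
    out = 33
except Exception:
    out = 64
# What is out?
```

Step-by-step execution trace:
1. `data = int('12.5')` raises ValueError.
2. `except (IndexError, ValueError)` matches (ValueError is in the tuple) → out = 33.
3. `except Exception` is not reached.
Result: 33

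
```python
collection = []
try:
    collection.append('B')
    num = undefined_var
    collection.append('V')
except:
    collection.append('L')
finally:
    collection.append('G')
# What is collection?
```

Step-by-step execution trace:
1. try: `collection.append('B')` → collection = ['B'].
2. `num = undefined_var` raises NameError; `collection.append('V')` is not reached.
3. bare `except` matches → `collection.append('L')` → collection = ['B', 'L'].
4. finally always runs: `collection.append('G')` → collection = ['B', 'L', 'G'].
Result: ['B', 'L', 'G']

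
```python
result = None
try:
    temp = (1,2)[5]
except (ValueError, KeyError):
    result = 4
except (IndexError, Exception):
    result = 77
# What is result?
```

Step-by-step execution trace:
1. `temp = (1,2)[5]` raises IndexError.
2. `except (ValueError, KeyError)` does not match IndexError; skipped.
3. `except (IndexError, Exception)` matches (IndexError is in the tuple) → result = 77.
Result: 77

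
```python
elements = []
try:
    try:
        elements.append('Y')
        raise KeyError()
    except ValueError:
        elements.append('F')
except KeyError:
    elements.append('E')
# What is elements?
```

Step-by-step execution trace:
1. Inner try: `elements.append('Y')` → elements = ['Y'].
2. `raise KeyError()` raises KeyError.
3. Inner `except ValueError` does not match KeyError; exception propagates to outer try.
4. Outer `except KeyError` matches → `elements.append('E')` → elements = ['Y', 'E'].
Result: ['Y', 'E']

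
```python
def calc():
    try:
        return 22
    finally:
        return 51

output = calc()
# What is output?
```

Step-by-step execution trace:
1. `calc()` enters try: `return 22` sets pending return value 22.
2. Before returning, `finally: return 51` runs and overrides the pending return.
3. calc() returns 51 → output = 51.
Result: 51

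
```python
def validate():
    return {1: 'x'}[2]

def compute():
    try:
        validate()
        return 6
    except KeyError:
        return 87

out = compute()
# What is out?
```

Step-by-step execution trace:
1. `compute()` calls `validate()`.
2. `validate()` evaluates `{1: 'x'}[2]`, which raises KeyError; it propagates to the caller.
3. `return 6` is not reached.
4. `except KeyError` in compute matches → returns 87.
5. out = 87.
Result: 87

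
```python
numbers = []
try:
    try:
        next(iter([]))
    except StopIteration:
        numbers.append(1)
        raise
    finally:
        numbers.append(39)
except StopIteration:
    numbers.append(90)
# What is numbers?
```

Step-by-step execution trace:
1. Inner try: `next(iter([]))` raises StopIteration.
2. Inner `except StopIteration` matches → `numbers.append(1)` → numbers = [1].
3. bare `raise` re-raises StopIteration.
4. Inner `finally` runs during unwinding: `numbers.append(39)` → numbers = [1, 39].
5. Outer `except StopIteration` matches → `numbers.append(90)` → numbers = [1, 39, 90].
Result: [1, 39, 90]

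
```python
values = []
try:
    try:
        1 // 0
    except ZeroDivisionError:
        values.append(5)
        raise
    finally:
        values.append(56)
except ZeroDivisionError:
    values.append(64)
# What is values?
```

Step-by-step execution trace:
1. Inner try: `1 // 0` raises ZeroDivisionError.
2. Inner `except ZeroDivisionError` matches → `values.append(5)` → values = [5].
3. bare `raise` re-raises ZeroDivisionError.
4. Inner `finally` runs during unwinding: `values.append(56)` → values = [5, 56].
5. Outer `except ZeroDivisionError` matches → `values.append(64)` → values = [5, 56, 64].
Result: [5, 56, 64]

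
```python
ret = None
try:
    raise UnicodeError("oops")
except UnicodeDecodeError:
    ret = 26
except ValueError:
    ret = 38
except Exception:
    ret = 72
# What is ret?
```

Step-by-step execution trace:
1. `raise UnicodeError(...)` raises UnicodeError.
2. `except UnicodeDecodeError` does not match (UnicodeError is not a subclass of UnicodeDecodeError); skipped.
3. `except ValueError` matches (UnicodeError is a subclass of ValueError) → ret = 38.
4. `except Exception` is not reached.
Result: 38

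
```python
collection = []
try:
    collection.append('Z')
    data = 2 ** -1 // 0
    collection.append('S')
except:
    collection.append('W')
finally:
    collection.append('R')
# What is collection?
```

Step-by-step execution trace:
1. try: `collection.append('Z')` → collection = ['Z'].
2. `data = 2 ** -1 // 0` raises ZeroDivisionError; `collection.append('S')` is not reached.
3. bare `except` matches → `collection.append('W')` → collection = ['Z', 'W'].
4. finally always runs: `collection.append('R')` → collection = ['Z', 'W', 'R'].
Result: ['Z', 'W', 'R']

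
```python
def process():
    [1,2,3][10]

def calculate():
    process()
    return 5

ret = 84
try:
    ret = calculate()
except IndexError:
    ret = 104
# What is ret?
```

Step-by-step execution trace:
1. ret starts at 84.
2. try: `calculate()` calls `process()`.
3. `process()` evaluates `[1,2,3][10]`, which raises IndexError; it propagates through calculate (uncaught).
4. `return 5` in calculate is not reached; the assignment to ret does not complete.
5. `except IndexError` matches → ret = 104.
Result: 104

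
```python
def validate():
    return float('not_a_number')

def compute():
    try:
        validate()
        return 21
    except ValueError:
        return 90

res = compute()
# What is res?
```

Step-by-step execution trace:
1. `compute()` calls `validate()`.
2. `validate()` evaluates `float('not_a_number')`, which raises ValueError; it propagates to the caller.
3. `return 21` is not reached.
4. `except ValueError` in compute matches → returns 90.
5. res = 90.
Result: 90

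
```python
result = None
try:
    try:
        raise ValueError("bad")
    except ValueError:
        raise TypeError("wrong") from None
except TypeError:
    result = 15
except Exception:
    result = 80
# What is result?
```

Step-by-step execution trace:
1. Inner try raises ValueError; inner `except ValueError` catches it.
2. `raise TypeError(...) from None` raises TypeError (from None suppresses __context__, but the active exception is still TypeError).
3. Outer `except TypeError` matches → result = 15.
4. `except Exception` is not reached.
Result: 15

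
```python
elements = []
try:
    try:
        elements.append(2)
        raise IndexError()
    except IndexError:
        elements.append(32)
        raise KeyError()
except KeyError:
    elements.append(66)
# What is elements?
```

Step-by-step execution trace:
1. Inner try: `elements.append(2)` → elements = [2].
2. `raise IndexError()` raises IndexError.
3. Inner `except IndexError` matches → `elements.append(32)` → elements = [2, 32].
4. `raise KeyError()` raises KeyError; propagates to outer try.
5. Outer `except KeyError` matches → `elements.append(66)` → elements = [2, 32, 66].
Result: [2, 32, 66]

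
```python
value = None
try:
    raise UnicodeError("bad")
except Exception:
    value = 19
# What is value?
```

Step-by-step execution trace:
1. `raise UnicodeError(...)` raises UnicodeError.
2. `except Exception` matches (UnicodeError is a subclass of Exception) → value = 19.
Result: 19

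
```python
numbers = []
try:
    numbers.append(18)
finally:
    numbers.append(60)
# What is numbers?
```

Step-by-step execution trace:
1. try: `numbers.append(18)` → numbers = [18].
2. The try body completes without raising.
3. finally always runs: `numbers.append(60)` → numbers = [18, 60].
Result: [18, 60]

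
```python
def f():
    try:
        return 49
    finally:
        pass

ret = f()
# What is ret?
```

Step-by-step execution trace:
1. `f()` enters try: `return 49` sets pending return value 49.
2. Before returning, `finally: pass` runs (no effect).
3. f() returns 49 → ret = 49.
Result: 49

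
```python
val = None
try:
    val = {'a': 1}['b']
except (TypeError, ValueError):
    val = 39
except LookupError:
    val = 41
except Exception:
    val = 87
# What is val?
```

Step-by-step execution trace:
1. `val = {'a': 1}['b']` raises KeyError.
2. `except (TypeError, ValueError)` does not match KeyError; skipped.
3. `except LookupError` matches (KeyError is a subclass of LookupError) → val = 41.
4. `except Exception` is not reached.
Result: 41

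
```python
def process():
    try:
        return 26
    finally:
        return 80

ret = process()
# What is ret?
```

Step-by-step execution trace:
1. `process()` enters try: `return 26` sets pending return value 26.
2. Before returning, `finally: return 80` runs and overrides the pending return.
3. process() returns 80 → ret = 80.
Result: 80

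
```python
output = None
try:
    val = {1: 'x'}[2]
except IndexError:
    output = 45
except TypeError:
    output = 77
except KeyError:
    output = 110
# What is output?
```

Step-by-step execution trace:
1. `val = {1: 'x'}[2]` raises KeyError.
2. `except IndexError` does not match KeyError; skipped.
3. `except TypeError` does not match KeyError; skipped.
4. `except KeyError` matches → output = 110.
Result: 110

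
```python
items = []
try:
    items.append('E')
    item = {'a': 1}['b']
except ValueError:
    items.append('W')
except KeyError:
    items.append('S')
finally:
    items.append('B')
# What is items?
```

Step-by-step execution trace:
1. try: `items.append('E')` → items = ['E'].
2. `item = {'a': 1}['b']` raises KeyError.
3. `except ValueError` does not match KeyError; skipped.
4. `except KeyError` matches → `items.append('S')` → items = ['E', 'S'].
5. finally always runs: `items.append('B')` → items = ['E', 'S', 'B'].
Result: ['E', 'S', 'B']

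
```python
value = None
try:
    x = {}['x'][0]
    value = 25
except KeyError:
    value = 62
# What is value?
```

Step-by-step execution trace:
1. `x = {}['x'][0]` raises KeyError.
2. `value = 25` is not reached.
3. `except KeyError` matches → value = 62.
Result: 62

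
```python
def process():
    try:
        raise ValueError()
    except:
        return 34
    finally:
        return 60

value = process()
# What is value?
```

Step-by-step execution trace:
1. `process()` enters try: `raise ValueError()` raises ValueError.
2. bare `except` matches → `return 34` sets pending return value 34.
3. Before returning, `finally: return 60` runs and overrides the pending return.
4. process() returns 60 → value = 60.
Result: 60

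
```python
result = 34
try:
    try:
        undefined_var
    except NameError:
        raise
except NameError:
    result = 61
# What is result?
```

Step-by-step execution trace:
1. Inner try: `undefined_var` raises NameError.
2. Inner `except NameError` matches; bare `raise` re-raises the same NameError.
3. Outer `except NameError` matches → result = 61.
Result: 61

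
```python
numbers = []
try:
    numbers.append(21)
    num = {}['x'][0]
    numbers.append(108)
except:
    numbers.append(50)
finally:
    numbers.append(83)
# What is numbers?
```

Step-by-step execution trace:
1. try: `numbers.append(21)` → numbers = [21].
2. `num = {}['x'][0]` raises KeyError; `numbers.append(108)` is not reached.
3. bare `except` matches → `numbers.append(50)` → numbers = [21, 50].
4. finally always runs: `numbers.append(83)` → numbers = [21, 50, 83].
Result: [21, 50, 83]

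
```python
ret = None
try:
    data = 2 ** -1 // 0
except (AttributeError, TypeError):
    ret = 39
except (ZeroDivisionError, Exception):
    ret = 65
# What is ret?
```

Step-by-step execution trace:
1. `data = 2 ** -1 // 0` raises ZeroDivisionError.
2. `except (AttributeError, TypeError)` does not match ZeroDivisionError; skipped.
3. `except (ZeroDivisionError, Exception)` matches (ZeroDivisionError is in the tuple) → ret = 65.
Result: 65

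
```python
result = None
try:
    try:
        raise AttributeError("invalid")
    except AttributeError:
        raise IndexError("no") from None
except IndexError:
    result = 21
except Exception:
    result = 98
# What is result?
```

Step-by-step execution trace:
1. Inner try raises AttributeError; inner `except AttributeError` catches it.
2. `raise IndexError(...) from None` raises IndexError (from None suppresses __context__, but the active exception is still IndexError).
3. Outer `except IndexError` matches → result = 21.
4. `except Exception` is not reached.
Result: 21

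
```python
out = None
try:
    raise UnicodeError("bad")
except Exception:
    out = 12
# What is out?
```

Step-by-step execution trace:
1. `raise UnicodeError(...)` raises UnicodeError.
2. `except Exception` matches (UnicodeError is a subclass of Exception) → out = 12.
Result: 12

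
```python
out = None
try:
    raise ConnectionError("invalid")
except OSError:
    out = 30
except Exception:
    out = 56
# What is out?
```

Step-by-step execution trace:
1. `raise ConnectionError(...)` raises ConnectionError.
2. `except OSError` matches (ConnectionError is a subclass of OSError) → out = 30.
3. `except Exception` is not reached.
Result: 30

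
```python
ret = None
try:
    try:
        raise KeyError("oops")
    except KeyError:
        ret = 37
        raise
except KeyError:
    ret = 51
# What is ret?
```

Step-by-step execution trace:
1. Inner try: `raise KeyError("oops")` raises KeyError.
2. Inner `except KeyError` matches → ret = 37.
3. bare `raise` re-raises the same KeyError.
4. Outer `except KeyError` matches → ret = 51.
Result: 51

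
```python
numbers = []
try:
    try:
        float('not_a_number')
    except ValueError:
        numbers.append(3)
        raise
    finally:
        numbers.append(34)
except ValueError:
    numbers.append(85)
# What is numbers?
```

Step-by-step execution trace:
1. Inner try: `float('not_a_number')` raises ValueError.
2. Inner `except ValueError` matches → `numbers.append(3)` → numbers = [3].
3. bare `raise` re-raises ValueError.
4. Inner `finally` runs during unwinding: `numbers.append(34)` → numbers = [3, 34].
5. Outer `except ValueError` matches → `numbers.append(85)` → numbers = [3, 34, 85].
Result: [3, 34, 85]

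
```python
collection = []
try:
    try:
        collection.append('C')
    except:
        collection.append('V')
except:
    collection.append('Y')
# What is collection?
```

Step-by-step execution trace:
1. Inner try: `collection.append('C')` → collection = ['C']. No exception raised.
2. Inner `except` is skipped.
3. Inner try completes normally; outer `except` is skipped.
Result: ['C']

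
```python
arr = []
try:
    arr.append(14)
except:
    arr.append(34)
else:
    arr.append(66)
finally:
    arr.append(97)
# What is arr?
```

Step-by-step execution trace:
1. try: `arr.append(14)` → arr = [14]. No exception raised.
2. `except` is skipped.
3. `else` runs: `arr.append(66)` → arr = [14, 66].
4. `finally` always runs: `arr.append(97)` → arr = [14, 66, 97].
Result: [14, 66, 97]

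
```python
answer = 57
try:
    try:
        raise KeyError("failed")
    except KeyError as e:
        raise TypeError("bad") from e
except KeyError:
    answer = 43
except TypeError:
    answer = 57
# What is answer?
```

Step-by-step execution trace:
1. Inner try raises KeyError; inner `except KeyError as e` catches it.
2. `raise TypeError(...) from e` raises TypeError (KeyError is attached as __cause__, but only TypeError is active).
3. Outer `except KeyError` does not match TypeError; skipped.
4. Outer `except TypeError` matches → answer = 57.
Result: 57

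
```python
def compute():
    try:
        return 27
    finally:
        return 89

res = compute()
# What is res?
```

Step-by-step execution trace:
1. `compute()` enters try: `return 27` sets pending return value 27.
2. Before returning, `finally: return 89` runs and overrides the pending return.
3. compute() returns 89 → res = 89.
Result: 89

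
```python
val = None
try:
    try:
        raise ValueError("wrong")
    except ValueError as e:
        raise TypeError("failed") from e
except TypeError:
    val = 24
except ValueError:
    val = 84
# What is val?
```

Step-by-step execution trace:
1. Inner try raises ValueError; inner `except ValueError as e` catches it.
2. `raise TypeError(...) from e` raises TypeError (ValueError is attached as __cause__, but only TypeError is active).
3. Outer `except TypeError` matches → val = 24.
4. `except ValueError` is not reached.
Result: 24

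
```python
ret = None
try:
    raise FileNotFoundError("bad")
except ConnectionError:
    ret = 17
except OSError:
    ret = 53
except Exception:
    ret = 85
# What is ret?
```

Step-by-step execution trace:
1. `raise FileNotFoundError(...)` raises FileNotFoundError.
2. `except ConnectionError` does not match (FileNotFoundError is not a subclass of ConnectionError); skipped.
3. `except OSError` matches (FileNotFoundError is a subclass of OSError) → ret = 53.
4. `except Exception` is not reached.
Result: 53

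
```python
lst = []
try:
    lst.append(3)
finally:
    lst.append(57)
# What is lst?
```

Step-by-step execution trace:
1. try: `lst.append(3)` → lst = [3].
2. The try body completes without raising.
3. finally always runs: `lst.append(57)` → lst = [3, 57].
Result: [3, 57]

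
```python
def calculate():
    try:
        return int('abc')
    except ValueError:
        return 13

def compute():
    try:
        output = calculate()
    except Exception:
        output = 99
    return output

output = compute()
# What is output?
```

Step-by-step execution trace:
1. `compute()` calls `calculate()`.
2. In calculate: `int('abc')` raises ValueError; `except ValueError` catches it → returns 13.
3. In compute: `output = calculate()` → output = 13. No exception reaches compute.
4. `except Exception` is skipped; compute returns 13.
5. output = 13.
Result: 13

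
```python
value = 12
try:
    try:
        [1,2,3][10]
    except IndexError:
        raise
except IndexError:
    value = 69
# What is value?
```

Step-by-step execution trace:
1. Inner try: `[1,2,3][10]` raises IndexError.
2. Inner `except IndexError` matches; bare `raise` re-raises the same IndexError.
3. Outer `except IndexError` matches → value = 69.
Result: 69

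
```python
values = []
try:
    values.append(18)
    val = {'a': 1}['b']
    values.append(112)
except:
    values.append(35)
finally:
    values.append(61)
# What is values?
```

Step-by-step execution trace:
1. try: `values.append(18)` → values = [18].
2. `val = {'a': 1}['b']` raises KeyError; `values.append(112)` is not reached.
3. bare `except` matches → `values.append(35)` → values = [18, 35].
4. finally always runs: `values.append(61)` → values = [18, 35, 61].
Result: [18, 35, 61]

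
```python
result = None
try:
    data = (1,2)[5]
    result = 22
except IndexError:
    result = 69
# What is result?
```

Step-by-step execution trace:
1. `data = (1,2)[5]` raises IndexError.
2. `result = 22` is not reached.
3. `except IndexError` matches → result = 69.
Result: 69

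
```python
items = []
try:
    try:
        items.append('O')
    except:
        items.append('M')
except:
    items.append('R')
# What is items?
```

Step-by-step execution trace:
1. Inner try: `items.append('O')` → items = ['O']. No exception raised.
2. Inner `except` is skipped.
3. Inner try completes normally; outer `except` is skipped.
Result: ['O']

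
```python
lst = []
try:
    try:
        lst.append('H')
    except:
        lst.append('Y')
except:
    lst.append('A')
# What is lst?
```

Step-by-step execution trace:
1. Inner try: `lst.append('H')` → lst = ['H']. No exception raised.
2. Inner `except` is skipped.
3. Inner try completes normally; outer `except` is skipped.
Result: ['H']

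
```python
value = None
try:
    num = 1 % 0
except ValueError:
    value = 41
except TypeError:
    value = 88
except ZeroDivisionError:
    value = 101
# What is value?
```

Step-by-step execution trace:
1. `num = 1 % 0` raises ZeroDivisionError.
2. `except ValueError` does not match ZeroDivisionError; skipped.
3. `except TypeError` does not match ZeroDivisionError; skipped.
4. `except ZeroDivisionError` matches → value = 101.
Result: 101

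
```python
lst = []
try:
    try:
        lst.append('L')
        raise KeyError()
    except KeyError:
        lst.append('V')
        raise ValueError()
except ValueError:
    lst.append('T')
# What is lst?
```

Step-by-step execution trace:
1. Inner try: `lst.append('L')` → lst = ['L'].
2. `raise KeyError()` raises KeyError.
3. Inner `except KeyError` matches → `lst.append('V')` → lst = ['L', 'V'].
4. `raise ValueError()` raises ValueError; propagates to outer try.
5. Outer `except ValueError` matches → `lst.append('T')` → lst = ['L', 'V', 'T'].
Result: ['L', 'V', 'T']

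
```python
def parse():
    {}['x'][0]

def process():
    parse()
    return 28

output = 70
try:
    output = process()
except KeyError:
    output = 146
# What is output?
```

Step-by-step execution trace:
1. output starts at 70.
2. try: `process()` calls `parse()`.
3. `parse()` evaluates `{}['x'][0]`, which raises KeyError; it propagates through process (uncaught).
4. `return 28` in process is not reached; the assignment to output does not complete.
5. `except KeyError` matches → output = 146.
Result: 146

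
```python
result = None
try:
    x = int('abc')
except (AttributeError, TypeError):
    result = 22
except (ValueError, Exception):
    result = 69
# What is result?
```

Step-by-step execution trace:
1. `x = int('abc')` raises ValueError.
2. `except (AttributeError, TypeError)` does not match ValueError; skipped.
3. `except (ValueError, Exception)` matches (ValueError is in the tuple) → result = 69.
Result: 69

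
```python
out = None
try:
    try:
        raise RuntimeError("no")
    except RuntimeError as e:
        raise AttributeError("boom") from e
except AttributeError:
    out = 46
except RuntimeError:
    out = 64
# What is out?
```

Step-by-step execution trace:
1. Inner try raises RuntimeError; inner `except RuntimeError as e` catches it.
2. `raise AttributeError(...) from e` raises AttributeError (RuntimeError is attached as __cause__, but only AttributeError is active).
3. Outer `except AttributeError` matches → out = 46.
4. `except RuntimeError` is not reached.
Result: 46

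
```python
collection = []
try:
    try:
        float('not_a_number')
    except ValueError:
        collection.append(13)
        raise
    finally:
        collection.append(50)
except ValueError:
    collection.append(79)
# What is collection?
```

Step-by-step execution trace:
1. Inner try: `float('not_a_number')` raises ValueError.
2. Inner `except ValueError` matches → `collection.append(13)` → collection = [13].
3. bare `raise` re-raises ValueError.
4. Inner `finally` runs during unwinding: `collection.append(50)` → collection = [13, 50].
5. Outer `except ValueError` matches → `collection.append(79)` → collection = [13, 50, 79].
Result: [13, 50, 79]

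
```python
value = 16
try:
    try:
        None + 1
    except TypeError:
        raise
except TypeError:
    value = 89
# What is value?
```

Step-by-step execution trace:
1. Inner try: `None + 1` raises TypeError.
2. Inner `except TypeError` matches; bare `raise` re-raises the same TypeError.
3. Outer `except TypeError` matches → value = 89.
Result: 89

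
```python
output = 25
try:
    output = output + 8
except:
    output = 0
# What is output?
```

Step-by-step execution trace:
1. output starts at 25.
2. try: `output = output + 8` → output = 33. No exception raised.
3. `except` is skipped.
Result: 33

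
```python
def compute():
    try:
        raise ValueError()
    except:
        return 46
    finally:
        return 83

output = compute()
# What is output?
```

Step-by-step execution trace:
1. `compute()` enters try: `raise ValueError()` raises ValueError.
2. bare `except` matches → `return 46` sets pending return value 46.
3. Before returning, `finally: return 83` runs and overrides the pending return.
4. compute() returns 83 → output = 83.
Result: 83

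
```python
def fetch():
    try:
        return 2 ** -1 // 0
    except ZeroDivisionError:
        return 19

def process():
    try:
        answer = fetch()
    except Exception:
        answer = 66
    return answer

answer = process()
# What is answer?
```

Step-by-step execution trace:
1. `process()` calls `fetch()`.
2. In fetch: `2 ** -1 // 0` raises ZeroDivisionError; `except ZeroDivisionError` catches it → returns 19.
3. In process: `answer = fetch()` → answer = 19. No exception reaches process.
4. `except Exception` is skipped; process returns 19.
5. answer = 19.
Result: 19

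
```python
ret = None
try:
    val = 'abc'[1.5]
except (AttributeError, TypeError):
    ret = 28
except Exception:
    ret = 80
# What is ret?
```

Step-by-step execution trace:
1. `val = 'abc'[1.5]` raises TypeError.
2. `except (AttributeError, TypeError)` matches (TypeError is in the tuple) → ret = 28.
3. `except Exception` is not reached.
Result: 28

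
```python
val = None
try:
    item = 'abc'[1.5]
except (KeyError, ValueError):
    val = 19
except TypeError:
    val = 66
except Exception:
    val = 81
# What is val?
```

Step-by-step execution trace:
1. `item = 'abc'[1.5]` raises TypeError.
2. `except (KeyError, ValueError)` does not match TypeError; skipped.
3. `except TypeError` matches (exact type match) → val = 66.
4. `except Exception` is not reached.
Result: 66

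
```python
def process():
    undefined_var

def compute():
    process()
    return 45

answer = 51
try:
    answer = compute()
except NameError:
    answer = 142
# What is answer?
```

Step-by-step execution trace:
1. answer starts at 51.
2. try: `compute()` calls `process()`.
3. `process()` evaluates `undefined_var`, which raises NameError; it propagates through compute (uncaught).
4. `return 45` in compute is not reached; the assignment to answer does not complete.
5. `except NameError` matches → answer = 142.
Result: 142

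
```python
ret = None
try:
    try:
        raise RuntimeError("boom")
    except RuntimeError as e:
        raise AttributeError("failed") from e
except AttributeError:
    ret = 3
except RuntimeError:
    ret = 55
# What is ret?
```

Step-by-step execution trace:
1. Inner try raises RuntimeError; inner `except RuntimeError as e` catches it.
2. `raise AttributeError(...) from e` raises AttributeError (RuntimeError is attached as __cause__, but only AttributeError is active).
3. Outer `except AttributeError` matches → ret = 3.
4. `except RuntimeError` is not reached.
Result: 3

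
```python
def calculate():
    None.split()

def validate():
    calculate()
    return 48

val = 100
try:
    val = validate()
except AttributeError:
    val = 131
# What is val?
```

Step-by-step execution trace:
1. val starts at 100.
2. try: `validate()` calls `calculate()`.
3. `calculate()` evaluates `None.split()`, which raises AttributeError; it propagates through validate (uncaught).
4. `return 48` in validate is not reached; the assignment to val does not complete.
5. `except AttributeError` matches → val = 131.
Result: 131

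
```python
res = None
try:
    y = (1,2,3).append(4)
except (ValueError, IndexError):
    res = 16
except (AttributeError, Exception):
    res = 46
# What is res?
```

Step-by-step execution trace:
1. `y = (1,2,3).append(4)` raises AttributeError.
2. `except (ValueError, IndexError)` does not match AttributeError; skipped.
3. `except (AttributeError, Exception)` matches (AttributeError is in the tuple) → res = 46.
Result: 46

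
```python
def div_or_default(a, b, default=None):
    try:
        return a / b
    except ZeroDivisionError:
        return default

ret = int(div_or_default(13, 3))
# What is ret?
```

Step-by-step execution trace:
1. `div_or_default(13, 3)` enters try: `return 13 / 3` → returns 4.333333333333333. No exception raised.
2. `except ZeroDivisionError` is skipped.
3. `int(4.333333333333333)` → 4 → ret = 4.
Result: 4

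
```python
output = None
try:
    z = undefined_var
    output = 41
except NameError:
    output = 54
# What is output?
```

Step-by-step execution trace:
1. `z = undefined_var` raises NameError.
2. `output = 41` is not reached.
3. `except NameError` matches → output = 54.
Result: 54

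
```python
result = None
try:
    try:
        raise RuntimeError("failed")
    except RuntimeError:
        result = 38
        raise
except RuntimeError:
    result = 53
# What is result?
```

Step-by-step execution trace:
1. Inner try: `raise RuntimeError("failed")` raises RuntimeError.
2. Inner `except RuntimeError` matches → result = 38.
3. bare `raise` re-raises the same RuntimeError.
4. Outer `except RuntimeError` matches → result = 53.
Result: 53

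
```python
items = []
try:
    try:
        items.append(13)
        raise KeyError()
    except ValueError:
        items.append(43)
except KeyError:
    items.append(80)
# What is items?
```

Step-by-step execution trace:
1. Inner try: `items.append(13)` → items = [13].
2. `raise KeyError()` raises KeyError.
3. Inner `except ValueError` does not match KeyError; exception propagates to outer try.
4. Outer `except KeyError` matches → `items.append(80)` → items = [13, 80].
Result: [13, 80]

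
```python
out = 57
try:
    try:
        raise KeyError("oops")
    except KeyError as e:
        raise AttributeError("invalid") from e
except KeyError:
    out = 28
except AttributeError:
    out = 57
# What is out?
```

Step-by-step execution trace:
1. Inner try raises KeyError; inner `except KeyError as e` catches it.
2. `raise AttributeError(...) from e` raises AttributeError (KeyError is attached as __cause__, but only AttributeError is active).
3. Outer `except KeyError` does not match AttributeError; skipped.
4. Outer `except AttributeError` matches → out = 57.
Result: 57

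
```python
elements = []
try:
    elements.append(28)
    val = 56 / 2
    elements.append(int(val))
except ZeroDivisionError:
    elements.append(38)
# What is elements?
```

Step-by-step execution trace:
1. try: `elements.append(28)` → elements = [28].
2. `val = 56 / 2` → val = 28.0. No exception raised.
3. `elements.append(int(val))` → elements = [28, 28].
4. `except ZeroDivisionError` is skipped (no exception was raised).
Result: [28, 28]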